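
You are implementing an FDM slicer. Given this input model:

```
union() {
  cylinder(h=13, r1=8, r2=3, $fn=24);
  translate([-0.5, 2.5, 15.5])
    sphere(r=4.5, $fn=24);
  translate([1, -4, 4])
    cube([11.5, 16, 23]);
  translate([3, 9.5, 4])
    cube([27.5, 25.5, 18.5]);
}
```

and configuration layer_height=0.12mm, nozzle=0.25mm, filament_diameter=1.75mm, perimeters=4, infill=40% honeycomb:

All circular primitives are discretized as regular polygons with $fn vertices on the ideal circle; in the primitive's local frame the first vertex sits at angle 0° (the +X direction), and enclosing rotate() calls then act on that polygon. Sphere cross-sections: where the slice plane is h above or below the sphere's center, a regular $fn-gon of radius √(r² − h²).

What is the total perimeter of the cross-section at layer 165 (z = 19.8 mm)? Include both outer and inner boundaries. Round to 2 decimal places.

145.31 mm

At z = 19.8 mm: the cone is not intersected at this z (z outside [0, 13]); the sphere at (-0.5, 2.5): section is a regular 24-gon, circumradius = √(r²−h²) = √(4.5²−4.3²) = 1.327 (perimeter = 2·24·1.327·sin(180°/24) = 8.31 mm); the cube at (1, -4) (footprint 11.5×16) is included at this height (perimeter 55.00 mm); the 27.5×25.5 cube at (3, 9.5) contributes its full rectangle (perimeter 106.00 mm); Taking the union: the regions partially overlap (shared area 23.75 mm²), so the edge portions inside another operand are dropped and the merged outline is re-measured after clipping — boundary = 145.31 mm. Overall, the cross-section has 2 separate islands. Total boundary length (outer) = 145.31 mm.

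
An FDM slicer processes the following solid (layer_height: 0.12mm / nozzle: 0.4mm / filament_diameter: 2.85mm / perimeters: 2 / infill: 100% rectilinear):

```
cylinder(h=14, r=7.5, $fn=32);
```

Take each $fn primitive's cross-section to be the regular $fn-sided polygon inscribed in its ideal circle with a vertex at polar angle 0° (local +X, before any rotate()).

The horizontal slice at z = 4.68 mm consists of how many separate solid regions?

1

At z = 4.68 mm: the r=7.5 cylinder contributes a regular 32-gon of circumradius 7.5. The result has 1 disconnected region.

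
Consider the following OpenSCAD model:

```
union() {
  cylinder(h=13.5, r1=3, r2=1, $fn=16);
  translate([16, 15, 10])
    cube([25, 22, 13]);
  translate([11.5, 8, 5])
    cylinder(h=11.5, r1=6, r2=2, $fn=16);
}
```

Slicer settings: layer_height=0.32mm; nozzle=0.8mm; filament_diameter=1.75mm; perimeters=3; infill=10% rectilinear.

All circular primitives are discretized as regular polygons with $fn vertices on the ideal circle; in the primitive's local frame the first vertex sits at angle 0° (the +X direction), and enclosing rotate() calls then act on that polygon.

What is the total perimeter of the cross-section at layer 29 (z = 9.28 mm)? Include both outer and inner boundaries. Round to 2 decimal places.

At z = 9.28 mm: the cone (r1=3→r2=1) has section circumradius 1.625 here — a regular 16-gon (perimeter = 2·16·1.625·sin(180°/16) = 10.15 mm); the cube at (16, 15) is absent (z outside [10, 23]); the cone at (11.5, 8) (r1=6→r2=2) has section circumradius 4.511 here — a regular 16-gon (perimeter = 2·16·4.511·sin(180°/16) = 28.16 mm); Taking the union: the 2 present regions are separate (no shared area or edge), so areas and boundary lengths simply add and each stays a separate island — boundary = 38.31 mm. Overall, the cross-section has 2 separate islands. Total boundary length (outer) = 38.31 mm.

38.31 mm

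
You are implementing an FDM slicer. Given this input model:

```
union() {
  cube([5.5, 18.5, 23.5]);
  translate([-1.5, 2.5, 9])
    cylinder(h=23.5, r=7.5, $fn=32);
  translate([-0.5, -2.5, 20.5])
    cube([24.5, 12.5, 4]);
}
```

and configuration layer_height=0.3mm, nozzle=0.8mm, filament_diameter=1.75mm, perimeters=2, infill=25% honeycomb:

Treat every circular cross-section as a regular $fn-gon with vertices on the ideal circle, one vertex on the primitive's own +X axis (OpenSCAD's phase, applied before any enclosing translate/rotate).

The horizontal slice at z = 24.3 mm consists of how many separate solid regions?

At z = 24.3 mm: the cube is not intersected at this z (z outside [0, 23.5]); the r=7.5 cylinder at (-1.5, 2.5) gives a regular 32-gon of circumradius 7.5 (constant along its height); the 24.5×12.5 cube at (-0.5, -2.5) contributes its full rectangle; Taking the union: the regions partially overlap (shared area 65.81 mm²), so overlapping operands fuse into one piece — 1 connected region. The result has 1 disconnected region.

1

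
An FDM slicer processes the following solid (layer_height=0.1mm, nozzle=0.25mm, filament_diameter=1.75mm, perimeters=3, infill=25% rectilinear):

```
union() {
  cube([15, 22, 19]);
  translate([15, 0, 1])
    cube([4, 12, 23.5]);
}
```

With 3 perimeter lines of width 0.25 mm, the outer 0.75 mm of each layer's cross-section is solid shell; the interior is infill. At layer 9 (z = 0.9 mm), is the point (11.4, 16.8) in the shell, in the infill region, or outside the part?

At z = 0.9 mm: the 15×22 cube contributes its full rectangle; the cube at (15, 0) does not reach this height (z outside [1, 24.5]); Combining (union): only the 15×22 cube is present, so the union is just that shape — 1 connected region. Overall, the cross-section is a single solid region. The nearest boundary edge runs (15.00, 0.00)→(15.00, 22.00); distance from the point to it = 3.60 mm. The point is inside the cross-section and 3.60 mm from the nearest boundary — more than the 0.75 mm shell width (3 × 0.25), so it's in the infill interior.

infill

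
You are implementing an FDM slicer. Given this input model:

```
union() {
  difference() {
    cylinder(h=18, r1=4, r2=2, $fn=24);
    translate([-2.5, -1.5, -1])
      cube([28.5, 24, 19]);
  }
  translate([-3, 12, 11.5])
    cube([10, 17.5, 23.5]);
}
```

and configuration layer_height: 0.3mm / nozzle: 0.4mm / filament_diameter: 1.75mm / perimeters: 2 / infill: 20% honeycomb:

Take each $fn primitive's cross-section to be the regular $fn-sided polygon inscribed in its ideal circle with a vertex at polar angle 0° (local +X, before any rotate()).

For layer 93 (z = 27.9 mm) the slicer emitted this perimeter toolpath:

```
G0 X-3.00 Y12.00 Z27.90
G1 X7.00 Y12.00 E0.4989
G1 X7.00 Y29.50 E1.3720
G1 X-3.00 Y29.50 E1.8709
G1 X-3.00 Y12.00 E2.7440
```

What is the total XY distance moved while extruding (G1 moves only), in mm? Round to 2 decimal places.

Sum the Euclidean lengths of each G1 segment: total = 55.00 mm.

55.00 mm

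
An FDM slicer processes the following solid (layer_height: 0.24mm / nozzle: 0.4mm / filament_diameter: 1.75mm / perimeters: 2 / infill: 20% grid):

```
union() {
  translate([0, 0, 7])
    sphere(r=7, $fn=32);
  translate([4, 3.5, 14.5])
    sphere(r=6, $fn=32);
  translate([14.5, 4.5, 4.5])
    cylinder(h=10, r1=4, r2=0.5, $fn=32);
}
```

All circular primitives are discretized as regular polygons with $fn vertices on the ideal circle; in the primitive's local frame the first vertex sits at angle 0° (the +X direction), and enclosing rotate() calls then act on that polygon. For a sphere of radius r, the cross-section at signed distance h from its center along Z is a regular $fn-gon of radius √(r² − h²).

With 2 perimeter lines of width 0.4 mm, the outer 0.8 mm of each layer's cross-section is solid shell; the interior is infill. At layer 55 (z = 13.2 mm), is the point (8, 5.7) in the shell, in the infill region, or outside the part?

infill

At z = 13.2 mm: the r=7 sphere slices to a regular 32-gon of circumradius 3.250 (√(r²−h²) with h=6.2 from center); the sphere at (4, 3.5): section is a regular 32-gon, circumradius = √(r²−h²) = √(6²−1.3²) = 5.857; the cone at (14.5, 4.5) contributes a regular 32-gon of circumradius 0.955 (interpolated between r1=4 and r2=0.5 at t=0.870); Combining (union): the regions partially overlap (shared area 17.84 mm²), so overlapping operands fuse into one piece — 2 connected regions. Overall, the cross-section has 2 separate islands. The nearest boundary edge runs (8.87, 6.75)→(9.41, 5.74); distance from the point to it = 1.26 mm. (Shell/infill is judged within the island containing the point — the largest one.) The point is inside the cross-section and 1.26 mm from the nearest boundary — more than the 0.8 mm shell width (2 × 0.4), so it's in the infill interior.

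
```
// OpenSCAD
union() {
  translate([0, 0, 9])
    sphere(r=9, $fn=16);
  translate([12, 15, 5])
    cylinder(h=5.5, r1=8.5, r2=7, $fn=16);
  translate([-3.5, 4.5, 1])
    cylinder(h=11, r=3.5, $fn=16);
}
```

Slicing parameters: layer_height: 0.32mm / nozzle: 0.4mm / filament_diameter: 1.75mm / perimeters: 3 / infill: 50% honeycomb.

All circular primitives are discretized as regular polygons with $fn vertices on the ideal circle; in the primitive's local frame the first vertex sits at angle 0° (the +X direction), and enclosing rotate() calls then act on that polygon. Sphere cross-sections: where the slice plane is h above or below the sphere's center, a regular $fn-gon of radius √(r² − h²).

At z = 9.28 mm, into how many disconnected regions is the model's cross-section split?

At z = 9.28 mm: the r=9 sphere slices to a regular 16-gon of circumradius 8.996 (√(r²−h²) with h=0.28 from center); the cone at (12, 15) contributes a regular 16-gon of circumradius 7.333 (interpolated between r1=8.5 and r2=7 at t=0.778); the r=3.5 cylinder at (-3.5, 4.5) contributes a regular 16-gon of circumradius 3.5; Merging all regions: the regions partially overlap (shared area 36.87 mm²), so overlapping operands fuse into one piece — 2 connected regions. The result has 2 disconnected regions.

2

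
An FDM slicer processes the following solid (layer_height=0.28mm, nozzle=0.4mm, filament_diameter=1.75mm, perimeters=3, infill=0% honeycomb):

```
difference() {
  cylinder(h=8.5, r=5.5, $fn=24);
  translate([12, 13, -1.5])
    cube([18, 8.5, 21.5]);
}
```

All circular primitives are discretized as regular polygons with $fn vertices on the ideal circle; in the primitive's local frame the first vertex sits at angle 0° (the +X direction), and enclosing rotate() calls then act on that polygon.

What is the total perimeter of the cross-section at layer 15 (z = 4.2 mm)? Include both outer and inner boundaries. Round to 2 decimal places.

34.46 mm

At z = 4.2 mm: the cylinder: section is a regular 24-gon, circumradius r=5.5 (perimeter = 2·24·5.500·sin(180°/24) = 34.46 mm); the 18×8.5 cube at (12, 13) contributes its full rectangle (perimeter 53.00 mm); After the difference (first − rest): starting from the r=5.5 cylinder, the 18×8.5 cube at (12, 13) misses the remaining region (no effect) — boundary = 34.46 mm. Overall, the cross-section is a single solid region. Total boundary length (outer) = 34.46 mm.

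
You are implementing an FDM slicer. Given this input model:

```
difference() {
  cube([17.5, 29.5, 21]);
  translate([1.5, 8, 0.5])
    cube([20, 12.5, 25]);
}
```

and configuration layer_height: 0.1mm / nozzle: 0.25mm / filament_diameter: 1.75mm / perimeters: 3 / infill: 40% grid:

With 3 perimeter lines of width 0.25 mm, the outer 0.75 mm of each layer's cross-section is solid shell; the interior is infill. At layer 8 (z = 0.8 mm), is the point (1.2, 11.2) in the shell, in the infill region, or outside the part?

shell

At z = 0.8 mm: the 17.5×29.5 cube contributes its full rectangle; the cube at (1.5, 8) (footprint 20×12.5) is included at this height; Subtracting the remaining from the first: starting from the 17.5×29.5 cube, the 20×12.5 cube at (1.5, 8) partially overlaps it — only the 200.00 mm² overlap (of its 250.00 mm²) is removed, clipping the outline — 1 connected region. Overall, the cross-section is a single solid region. The nearest boundary edge runs (1.50, 20.50)→(1.50, 8.00); distance from the point to it = 0.30 mm. The point is inside the cross-section, 0.30 mm from the nearest boundary — within the 0.75 mm shell band (3 × 0.25).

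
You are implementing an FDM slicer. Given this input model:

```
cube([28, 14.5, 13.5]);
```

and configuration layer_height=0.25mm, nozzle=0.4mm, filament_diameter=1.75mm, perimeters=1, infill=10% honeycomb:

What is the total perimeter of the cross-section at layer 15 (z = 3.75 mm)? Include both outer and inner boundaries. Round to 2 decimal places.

85.00 mm

At z = 3.75 mm: the 28×14.5 cube contributes its full rectangle (perimeter 85.00 mm). Overall, the cross-section is a single solid region. Total boundary length (outer) = 85.00 mm.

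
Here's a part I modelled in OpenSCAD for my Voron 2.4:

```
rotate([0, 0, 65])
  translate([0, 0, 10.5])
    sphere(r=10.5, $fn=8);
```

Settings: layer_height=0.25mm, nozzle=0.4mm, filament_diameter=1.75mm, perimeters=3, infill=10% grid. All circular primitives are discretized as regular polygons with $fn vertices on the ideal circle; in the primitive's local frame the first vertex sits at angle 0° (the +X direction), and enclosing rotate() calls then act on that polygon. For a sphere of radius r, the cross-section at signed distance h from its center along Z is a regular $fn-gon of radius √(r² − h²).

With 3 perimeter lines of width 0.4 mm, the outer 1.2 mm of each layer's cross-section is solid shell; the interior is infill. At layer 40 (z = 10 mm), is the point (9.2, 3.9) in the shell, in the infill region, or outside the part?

At z = 10 mm: the r=10.5 sphere contributes a regular 8-gon of circumradius √(10.5²−0.5²) = 10.488; (whole slice rotated 65° about Z — lengths, areas and connectivity unchanged). Overall, the cross-section is a single solid region. Undo the 65° rotation: the query point maps to (7.423, -6.690) in the un-rotated model frame. The nearest boundary edge runs (7.42, -7.42)→(10.49, 0.00); distance from the point to it = 0.27 mm. The point is inside the cross-section, 0.27 mm from the nearest boundary — within the 1.2 mm shell band (3 × 0.4).

shell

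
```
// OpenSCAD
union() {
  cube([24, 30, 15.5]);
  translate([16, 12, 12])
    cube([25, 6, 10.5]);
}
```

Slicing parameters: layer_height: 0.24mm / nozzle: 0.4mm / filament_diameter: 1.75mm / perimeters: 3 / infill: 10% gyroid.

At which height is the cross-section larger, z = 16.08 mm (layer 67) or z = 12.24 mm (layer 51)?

layer 51 (z = 12.24 mm)

Layer 67 (z = 16.08): the cube is not intersected at this z (z outside [0, 15.5]); the cube at (16, 12) is present — its section is the full 25×6 rectangle (area 150.00 mm²); Merging all regions: only the 25×6 cube at (16, 12) is present, so the union is just that shape — area = 150.00 mm². So its area = 150.00 mm². Layer 51 (z = 12.24): the cube is present — its section is the full 24×30 rectangle (area 720.00 mm²); the 25×6 cube at (16, 12) contributes its full rectangle (area 150.00 mm²); Combining (union): the regions partially overlap — summed areas 870.00 mm² minus the doubly-counted overlap 48.00 mm² gives 822.00 mm² — area = 822.00 mm². So its area = 822.00 mm². Layer 51 is larger (822.00 vs 150.00 mm²).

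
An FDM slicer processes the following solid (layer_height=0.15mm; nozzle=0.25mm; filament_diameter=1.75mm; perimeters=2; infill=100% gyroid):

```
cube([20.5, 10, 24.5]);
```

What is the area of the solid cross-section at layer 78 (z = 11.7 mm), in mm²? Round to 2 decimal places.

At z = 11.7 mm: the cube is present — its section is the full 20.5×10 rectangle (area 205.00 mm²). Overall, the cross-section is a single solid region. Net area = 205.00 mm².

205.00 mm²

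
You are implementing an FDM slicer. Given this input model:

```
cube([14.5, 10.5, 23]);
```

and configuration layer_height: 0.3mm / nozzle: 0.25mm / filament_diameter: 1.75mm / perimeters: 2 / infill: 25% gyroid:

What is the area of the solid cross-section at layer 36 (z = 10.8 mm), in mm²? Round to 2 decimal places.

At z = 10.8 mm: the cube is present — its section is the full 14.5×10.5 rectangle (area 152.25 mm²). Overall, the cross-section is a single solid region. Net area = 152.25 mm².

152.25 mm²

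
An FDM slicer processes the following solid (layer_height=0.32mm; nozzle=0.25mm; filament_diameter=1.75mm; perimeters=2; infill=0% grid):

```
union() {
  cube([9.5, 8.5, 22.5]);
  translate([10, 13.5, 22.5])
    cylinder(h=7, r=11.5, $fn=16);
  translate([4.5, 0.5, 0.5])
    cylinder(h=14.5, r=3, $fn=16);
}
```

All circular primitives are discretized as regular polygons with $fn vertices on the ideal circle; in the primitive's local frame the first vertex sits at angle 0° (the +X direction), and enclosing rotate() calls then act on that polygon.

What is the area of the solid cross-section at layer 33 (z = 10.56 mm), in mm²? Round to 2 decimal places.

91.58 mm²

At z = 10.56 mm: the cube (footprint 9.5×8.5) is included at this height (area 80.75 mm²); the cylinder at (10, 13.5) is absent (z outside [22.5, 29.5]); the r=3 cylinder at (4.5, 0.5) contributes a regular 16-gon of circumradius 3 (area = (16/2)·3.000²·sin(360°/16) = 27.55 mm²); Combining (union): the regions partially overlap — summed areas 108.30 mm² minus the doubly-counted overlap 16.73 mm² gives 91.58 mm² — area = 91.58 mm². Overall, the cross-section is a single solid region. Net area = 91.58 mm².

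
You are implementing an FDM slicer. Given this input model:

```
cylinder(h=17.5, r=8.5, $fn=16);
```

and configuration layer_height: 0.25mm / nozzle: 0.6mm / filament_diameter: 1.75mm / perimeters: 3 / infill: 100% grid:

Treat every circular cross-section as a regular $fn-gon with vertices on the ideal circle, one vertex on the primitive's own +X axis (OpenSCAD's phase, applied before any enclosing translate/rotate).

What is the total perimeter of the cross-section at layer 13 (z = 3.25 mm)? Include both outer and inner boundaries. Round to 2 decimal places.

At z = 3.25 mm: the cylinder: section is a regular 16-gon, circumradius r=8.5 (perimeter = 2·16·8.500·sin(180°/16) = 53.06 mm). Overall, the cross-section is a single solid region. Total boundary length (outer) = 53.06 mm.

53.06 mm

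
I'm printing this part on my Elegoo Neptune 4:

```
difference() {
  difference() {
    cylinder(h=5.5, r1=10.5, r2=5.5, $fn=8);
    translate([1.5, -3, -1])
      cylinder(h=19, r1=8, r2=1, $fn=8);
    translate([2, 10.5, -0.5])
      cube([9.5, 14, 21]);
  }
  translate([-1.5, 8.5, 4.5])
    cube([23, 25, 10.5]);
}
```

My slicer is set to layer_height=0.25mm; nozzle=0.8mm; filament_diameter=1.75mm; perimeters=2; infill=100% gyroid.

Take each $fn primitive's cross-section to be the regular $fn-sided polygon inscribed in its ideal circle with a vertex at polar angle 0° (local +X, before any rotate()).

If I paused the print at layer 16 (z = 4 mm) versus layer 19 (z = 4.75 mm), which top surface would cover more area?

layer 16 (z = 4 mm)

Layer 16 (z = 4): the cone: at t=0.727 of its height the radius interpolates to r₁+(r₂−r₁)t = 6.864, giving a regular 8-gon of that circumradius (area = (8/2)·6.864²·sin(360°/8) = 133.25 mm²); the cone at (1.5, -3) contributes a regular 8-gon of circumradius 6.158 (interpolated between r1=8 and r2=1 at t=0.263) (area = (8/2)·6.158²·sin(360°/8) = 107.25 mm²); the cube at (2, 10.5) (footprint 9.5×14) is included at this height (area 133.00 mm²); Subtracting the remaining from the first: starting from the cone (133.25 mm²), the cone at (1.5, -3) partially overlaps it — only the 78.27 mm² overlap (of its 107.25 mm²) is removed, clipping the outline; the 9.5×14 cube at (2, 10.5) misses the remaining region (no effect) — area = 54.97 mm²; the cube at (-1.5, 8.5) is not intersected at this z (z outside [4.5, 15]); After the difference (first − rest): none of the subtracted shapes is present at this height, so the result so far is unchanged — area = 54.97 mm². So its area = 54.97 mm². Layer 19 (z = 4.75): the cone contributes a regular 8-gon of circumradius 6.182 (interpolated between r1=10.5 and r2=5.5 at t=0.864) (area = (8/2)·6.182²·sin(360°/8) = 108.09 mm²); the cone at (1.5, -3) (r1=8→r2=1) has section circumradius 5.882 here — a regular 8-gon (area = (8/2)·5.882²·sin(360°/8) = 97.84 mm²); the cube at (2, 10.5) (footprint 9.5×14) is included at this height (area 133.00 mm²); Subtracting the remaining from the first: starting from the cone (108.09 mm²), the cone at (1.5, -3) partially overlaps it — only the 65.16 mm² overlap (of its 97.84 mm²) is removed, clipping the outline; the 9.5×14 cube at (2, 10.5) misses the remaining region (no effect) — area = 42.93 mm²; the 23×25 cube at (-1.5, 8.5) contributes its full rectangle (area 575.00 mm²); Subtracting the remaining from the first: starting from that combined region (42.93 mm²), the 23×25 cube at (-1.5, 8.5) misses the remaining region (no effect) — area = 42.93 mm². So its area = 42.93 mm². Layer 16 is larger (54.97 vs 42.93 mm²).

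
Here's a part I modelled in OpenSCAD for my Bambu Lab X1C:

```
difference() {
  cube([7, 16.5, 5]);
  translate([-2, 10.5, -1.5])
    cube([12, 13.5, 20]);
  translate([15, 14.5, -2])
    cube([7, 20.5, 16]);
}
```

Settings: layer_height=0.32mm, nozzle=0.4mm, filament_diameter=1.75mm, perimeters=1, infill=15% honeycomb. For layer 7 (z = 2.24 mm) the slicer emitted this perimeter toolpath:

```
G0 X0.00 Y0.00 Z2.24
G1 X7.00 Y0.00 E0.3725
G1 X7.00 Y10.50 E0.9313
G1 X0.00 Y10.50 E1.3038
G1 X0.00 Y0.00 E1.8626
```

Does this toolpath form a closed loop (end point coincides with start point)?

Start point (G0): (0.00, 0.00). End point (last G1): the path returns to the start — closed.

yes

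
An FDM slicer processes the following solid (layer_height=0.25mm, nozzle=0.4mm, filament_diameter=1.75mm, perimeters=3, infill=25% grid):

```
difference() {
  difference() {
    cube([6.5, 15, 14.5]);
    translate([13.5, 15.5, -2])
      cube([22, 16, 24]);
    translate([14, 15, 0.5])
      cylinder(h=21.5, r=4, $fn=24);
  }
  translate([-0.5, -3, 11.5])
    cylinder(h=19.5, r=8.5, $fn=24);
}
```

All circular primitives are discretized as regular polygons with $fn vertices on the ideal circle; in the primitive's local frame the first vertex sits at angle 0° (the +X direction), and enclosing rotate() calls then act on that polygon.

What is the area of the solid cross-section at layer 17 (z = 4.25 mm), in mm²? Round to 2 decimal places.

At z = 4.25 mm: the cube is present — its section is the full 6.5×15 rectangle (area 97.50 mm²); the cube at (13.5, 15.5) (footprint 22×16) is included at this height (area 352.00 mm²); the cylinder at (14, 15): section is a regular 24-gon, circumradius r=4 (area = (24/2)·4.000²·sin(360°/24) = 49.69 mm²); Taking the first minus the rest: starting from the 6.5×15 cube (97.50 mm²), the 22×16 cube at (13.5, 15.5) misses the remaining region (no effect); the r=4 cylinder at (14, 15) misses the remaining region (no effect) — area = 97.50 mm²; the cylinder at (-0.5, -3) is not intersected at this z (z outside [11.5, 31]); Subtracting the remaining from the first: none of the subtracted shapes is present at this height, so the result so far is unchanged — area = 97.50 mm². Overall, the cross-section is a single solid region. Net area = 97.50 mm².

97.50 mm²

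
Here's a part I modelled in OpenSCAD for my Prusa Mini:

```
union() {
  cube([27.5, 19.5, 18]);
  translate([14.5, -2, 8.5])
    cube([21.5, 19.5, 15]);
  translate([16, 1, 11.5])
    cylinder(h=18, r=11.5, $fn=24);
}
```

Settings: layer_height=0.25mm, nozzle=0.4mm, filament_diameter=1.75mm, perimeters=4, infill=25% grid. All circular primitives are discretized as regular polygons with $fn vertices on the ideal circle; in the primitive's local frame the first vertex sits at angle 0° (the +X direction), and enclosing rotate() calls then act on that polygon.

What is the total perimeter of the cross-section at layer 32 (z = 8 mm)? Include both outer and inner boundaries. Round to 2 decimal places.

94.00 mm

At z = 8 mm: the 27.5×19.5 cube contributes its full rectangle (perimeter 94.00 mm); the cube at (14.5, -2) is absent (z outside [8.5, 23.5]); the cylinder at (16, 1) is not intersected at this z (z outside [11.5, 29.5]); Taking the union: only the 27.5×19.5 cube is present, so the union is just that shape — boundary = 94.00 mm. Overall, the cross-section is a single solid region. Total boundary length (outer) = 94.00 mm.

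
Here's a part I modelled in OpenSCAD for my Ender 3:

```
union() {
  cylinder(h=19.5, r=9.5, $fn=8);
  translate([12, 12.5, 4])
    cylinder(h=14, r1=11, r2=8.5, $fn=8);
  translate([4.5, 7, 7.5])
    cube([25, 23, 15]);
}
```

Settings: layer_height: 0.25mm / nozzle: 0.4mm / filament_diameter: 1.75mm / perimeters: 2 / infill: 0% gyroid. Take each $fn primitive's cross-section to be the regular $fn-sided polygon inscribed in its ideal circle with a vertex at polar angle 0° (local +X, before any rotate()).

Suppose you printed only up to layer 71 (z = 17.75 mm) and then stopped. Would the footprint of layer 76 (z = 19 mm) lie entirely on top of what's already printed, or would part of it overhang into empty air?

Compare the two slices. At z = 17.75: the cylinder: section is a regular 8-gon, circumradius r=9.5 (area = (8/2)·9.500²·sin(360°/8) = 255.27 mm²); the cone at (12, 12.5) (r1=11→r2=8.5) has section circumradius 8.545 here — a regular 8-gon (area = (8/2)·8.545²·sin(360°/8) = 206.51 mm²); the 25×23 cube at (4.5, 7) contributes its full rectangle (area 575.00 mm²); Combining (union): the regions partially overlap — summed areas 1036.77 mm² minus the doubly-counted overlap 183.15 mm² gives 853.63 mm² — area = 853.63 mm². At z = 19: the r=9.5 cylinder gives a regular 8-gon of circumradius 9.5 (constant along its height) (area = (8/2)·9.500²·sin(360°/8) = 255.27 mm²); the cone at (12, 12.5) is not intersected at this z (z outside [4, 18]); the cube at (4.5, 7) is present — its section is the full 25×23 rectangle (area 575.00 mm²); Taking the union: the regions partially overlap — summed areas 830.27 mm² minus the doubly-counted overlap 0.49 mm² gives 829.78 mm² — area = 829.78 mm². Checking containment: the cross-section at z = 19 is a subset of the cross-section at z = 17.75.

entirely on top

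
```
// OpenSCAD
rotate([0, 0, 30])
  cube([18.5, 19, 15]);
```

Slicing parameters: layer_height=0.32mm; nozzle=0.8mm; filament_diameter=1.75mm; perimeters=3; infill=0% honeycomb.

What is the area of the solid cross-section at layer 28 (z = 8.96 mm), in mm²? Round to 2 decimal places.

At z = 8.96 mm: the cube is present — its section is the full 18.5×19 rectangle (area 351.50 mm²); (whole slice rotated 30° about Z — lengths, areas and connectivity unchanged). Overall, the cross-section is a single solid region. Net area = 351.50 mm².

351.50 mm²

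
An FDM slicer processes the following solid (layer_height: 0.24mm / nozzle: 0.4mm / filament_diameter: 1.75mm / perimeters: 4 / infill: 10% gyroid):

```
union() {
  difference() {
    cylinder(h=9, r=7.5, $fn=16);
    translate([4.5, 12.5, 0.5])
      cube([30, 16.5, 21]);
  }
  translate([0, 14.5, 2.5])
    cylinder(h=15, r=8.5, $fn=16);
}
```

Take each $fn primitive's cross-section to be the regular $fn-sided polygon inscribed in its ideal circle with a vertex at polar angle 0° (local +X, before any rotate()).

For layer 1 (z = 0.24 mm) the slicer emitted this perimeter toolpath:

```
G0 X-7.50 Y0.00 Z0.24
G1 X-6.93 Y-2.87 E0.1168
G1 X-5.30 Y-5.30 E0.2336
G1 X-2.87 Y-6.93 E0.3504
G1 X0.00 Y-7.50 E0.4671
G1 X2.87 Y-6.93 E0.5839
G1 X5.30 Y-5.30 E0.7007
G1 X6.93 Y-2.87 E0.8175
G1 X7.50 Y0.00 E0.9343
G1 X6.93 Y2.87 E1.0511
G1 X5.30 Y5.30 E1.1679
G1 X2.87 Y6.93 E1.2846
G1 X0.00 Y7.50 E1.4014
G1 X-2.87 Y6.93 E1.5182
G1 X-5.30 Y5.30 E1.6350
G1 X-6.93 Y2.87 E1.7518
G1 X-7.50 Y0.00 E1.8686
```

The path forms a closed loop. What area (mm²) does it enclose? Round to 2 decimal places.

Apply the shoelace formula to the sequence of (X, Y) vertices; enclosed area = 172.17 mm².

172.17 mm²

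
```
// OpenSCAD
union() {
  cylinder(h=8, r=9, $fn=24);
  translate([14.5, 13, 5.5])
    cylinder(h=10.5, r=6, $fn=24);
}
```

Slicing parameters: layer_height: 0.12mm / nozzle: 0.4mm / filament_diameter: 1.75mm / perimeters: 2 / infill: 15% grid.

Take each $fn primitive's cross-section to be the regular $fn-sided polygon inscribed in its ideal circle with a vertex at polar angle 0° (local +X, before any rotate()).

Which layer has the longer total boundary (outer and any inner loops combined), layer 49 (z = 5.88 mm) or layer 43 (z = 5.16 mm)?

layer 49 (z = 5.88 mm)

Layer 49 (z = 5.88): the r=9 cylinder gives a regular 24-gon of circumradius 9 (constant along its height) (perimeter = 2·24·9.000·sin(180°/24) = 56.39 mm); the cylinder at (14.5, 13): section is a regular 24-gon, circumradius r=6 (perimeter = 2·24·6.000·sin(180°/24) = 37.59 mm); Merging all regions: the 2 present regions are separate (no shared area or edge), so areas and boundary lengths simply add and each stays a separate island — boundary = 93.98 mm. So its perimeter = 93.98 mm. Layer 43 (z = 5.16): the cylinder: section is a regular 24-gon, circumradius r=9 (perimeter = 2·24·9.000·sin(180°/24) = 56.39 mm); the cylinder at (14.5, 13) is not intersected at this z (z outside [5.5, 16]); Merging all regions: only the r=9 cylinder is present, so the union is just that shape — boundary = 56.39 mm. So its perimeter = 56.39 mm. Layer 49 is larger (93.98 vs 56.39 mm).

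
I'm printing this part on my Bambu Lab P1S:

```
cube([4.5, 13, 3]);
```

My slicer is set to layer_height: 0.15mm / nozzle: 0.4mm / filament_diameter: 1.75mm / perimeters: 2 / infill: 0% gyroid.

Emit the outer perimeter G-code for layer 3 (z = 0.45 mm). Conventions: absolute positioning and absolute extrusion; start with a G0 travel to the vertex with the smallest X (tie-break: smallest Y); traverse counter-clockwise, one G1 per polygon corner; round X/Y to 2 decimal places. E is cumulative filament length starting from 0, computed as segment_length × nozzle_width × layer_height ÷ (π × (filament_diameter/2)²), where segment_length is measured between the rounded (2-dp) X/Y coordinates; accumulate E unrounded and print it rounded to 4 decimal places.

G0 X0.00 Y0.00 Z0.45
G1 X4.50 Y0.00 E0.1123
G1 X4.50 Y13.00 E0.4365
G1 X0.00 Y13.00 E0.5488
G1 X0.00 Y0.00 E0.8731

At z = 0.45 mm: the cube (footprint 4.5×13) is included at this height. The outline is a single polygon with 4 vertices. Extrusion per mm of travel: 0.4 × 0.15 / (π × 0.875²) = 0.024945. Accumulating E over each segment gives final E = 0.8731.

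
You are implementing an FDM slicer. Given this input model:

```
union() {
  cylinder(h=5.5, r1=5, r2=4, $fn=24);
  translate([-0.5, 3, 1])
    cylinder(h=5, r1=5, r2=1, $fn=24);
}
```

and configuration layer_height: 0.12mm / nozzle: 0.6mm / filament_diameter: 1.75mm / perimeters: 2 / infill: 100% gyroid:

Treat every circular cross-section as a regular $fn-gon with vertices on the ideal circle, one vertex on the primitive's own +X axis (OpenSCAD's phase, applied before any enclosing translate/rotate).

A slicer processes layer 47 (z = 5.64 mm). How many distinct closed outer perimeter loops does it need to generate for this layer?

At z = 5.64 mm: the cone does not reach this height (z outside [0, 5.5]); the cone at (-0.5, 3) contributes a regular 24-gon of circumradius 1.288 (interpolated between r1=5 and r2=1 at t=0.928); Combining (union): only the cone at (-0.5, 3) is present, so the union is just that shape — 1 connected region. The result has 1 disconnected region.

1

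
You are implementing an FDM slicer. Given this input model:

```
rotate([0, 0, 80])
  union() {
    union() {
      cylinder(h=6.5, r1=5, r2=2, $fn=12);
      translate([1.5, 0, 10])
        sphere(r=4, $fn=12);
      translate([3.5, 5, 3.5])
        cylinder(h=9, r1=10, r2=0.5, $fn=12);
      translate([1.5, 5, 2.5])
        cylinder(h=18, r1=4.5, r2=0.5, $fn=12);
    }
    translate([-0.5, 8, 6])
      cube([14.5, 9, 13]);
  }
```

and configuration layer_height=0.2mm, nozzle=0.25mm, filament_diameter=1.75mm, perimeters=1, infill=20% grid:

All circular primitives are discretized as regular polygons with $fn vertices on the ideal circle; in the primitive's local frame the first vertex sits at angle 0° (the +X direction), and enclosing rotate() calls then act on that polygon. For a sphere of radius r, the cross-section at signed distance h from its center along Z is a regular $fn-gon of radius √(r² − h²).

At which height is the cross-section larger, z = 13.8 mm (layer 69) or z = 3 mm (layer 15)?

layer 69 (z = 13.8 mm)

Layer 69 (z = 13.8): the cone is not intersected at this z (z outside [0, 6.5]); the r=4 sphere at (1.5, 0) slices to a regular 12-gon of circumradius 1.249 (√(r²−h²) with h=3.8 from center) (area = (12/2)·1.249²·sin(360°/12) = 4.68 mm²); the cone at (3.5, 5) does not reach this height (z outside [3.5, 12.5]); the cone at (1.5, 5) contributes a regular 12-gon of circumradius 1.989 (interpolated between r1=4.5 and r2=0.5 at t=0.628) (area = (12/2)·1.989²·sin(360°/12) = 11.87 mm²); Combining (union): the 2 present regions are separate (no shared area or edge), so areas and boundary lengths simply add and each stays a separate island — area = 16.55 mm²; the 14.5×9 cube at (-0.5, 8) contributes its full rectangle (area 130.50 mm²); Merging all regions: the 2 present regions are separate (no shared area or edge), so areas and boundary lengths simply add and each stays a separate island — area = 147.05 mm²; (whole slice rotated 80° about Z — lengths, areas and connectivity unchanged). So its area = 147.05 mm². Layer 15 (z = 3): the cone contributes a regular 12-gon of circumradius 3.615 (interpolated between r1=5 and r2=2 at t=0.462) (area = (12/2)·3.615²·sin(360°/12) = 39.21 mm²); the sphere at (1.5, 0) is not intersected at this z (|z−center|=7.000 > r=4); the cone at (3.5, 5) is not intersected at this z (z outside [3.5, 12.5]); the cone at (1.5, 5) (r1=4.5→r2=0.5) has section circumradius 4.389 here — a regular 12-gon (area = (12/2)·4.389²·sin(360°/12) = 57.79 mm²); Combining (union): the regions partially overlap — summed areas 97.00 mm² minus the doubly-counted overlap 10.41 mm² gives 86.59 mm² — area = 86.59 mm²; the cube at (-0.5, 8) does not reach this height (z outside [6, 19]); Taking the union: only that combined region is present, so the union is just that shape — area = 86.59 mm²; (rotated 80° about Z; rotation is an isometry so areas/perimeters/island counts are preserved). So its area = 86.59 mm². Layer 69 is larger (147.05 vs 86.59 mm²).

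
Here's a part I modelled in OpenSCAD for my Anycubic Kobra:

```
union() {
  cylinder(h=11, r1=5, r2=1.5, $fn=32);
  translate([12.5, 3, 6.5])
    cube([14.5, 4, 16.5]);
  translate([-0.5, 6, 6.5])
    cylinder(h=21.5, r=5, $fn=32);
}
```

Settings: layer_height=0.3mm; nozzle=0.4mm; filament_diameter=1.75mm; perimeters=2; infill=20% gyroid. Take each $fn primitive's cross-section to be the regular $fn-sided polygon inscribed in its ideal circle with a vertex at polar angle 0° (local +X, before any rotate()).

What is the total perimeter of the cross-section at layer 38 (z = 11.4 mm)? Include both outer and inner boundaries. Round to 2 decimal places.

68.37 mm

At z = 11.4 mm: the cone is absent (z outside [0, 11]); the cube at (12.5, 3) (footprint 14.5×4) is included at this height (perimeter 37.00 mm); the r=5 cylinder at (-0.5, 6) contributes a regular 32-gon of circumradius 5 (perimeter = 2·32·5.000·sin(180°/32) = 31.37 mm); Taking the union: the 2 present regions are separate (no shared area or edge), so areas and boundary lengths simply add and each stays a separate island — boundary = 68.37 mm. Overall, the cross-section has 2 separate islands. Total boundary length (outer) = 68.37 mm.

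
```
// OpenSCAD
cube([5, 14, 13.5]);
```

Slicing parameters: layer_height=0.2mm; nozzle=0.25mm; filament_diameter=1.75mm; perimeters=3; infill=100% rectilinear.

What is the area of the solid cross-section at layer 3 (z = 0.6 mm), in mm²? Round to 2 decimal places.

At z = 0.6 mm: the cube (footprint 5×14) is included at this height (area 70.00 mm²). Overall, the cross-section is a single solid region. Net area = 70.00 mm².

70.00 mm²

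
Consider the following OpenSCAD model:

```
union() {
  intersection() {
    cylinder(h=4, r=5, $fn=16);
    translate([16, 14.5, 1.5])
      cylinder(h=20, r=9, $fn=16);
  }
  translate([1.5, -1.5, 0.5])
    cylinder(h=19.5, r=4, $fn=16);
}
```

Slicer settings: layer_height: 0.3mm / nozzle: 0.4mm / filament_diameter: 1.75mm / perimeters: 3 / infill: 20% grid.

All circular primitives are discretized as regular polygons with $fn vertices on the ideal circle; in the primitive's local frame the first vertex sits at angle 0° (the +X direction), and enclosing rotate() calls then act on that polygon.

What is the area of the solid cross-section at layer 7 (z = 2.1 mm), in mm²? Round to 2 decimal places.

At z = 2.1 mm: the cylinder: section is a regular 16-gon, circumradius r=5 (area = (16/2)·5.000²·sin(360°/16) = 76.54 mm²); the r=9 cylinder at (16, 14.5) gives a regular 16-gon of circumradius 9 (constant along its height) (area = (16/2)·9.000²·sin(360°/16) = 247.98 mm²); After intersecting: the r=9 cylinder at (16, 14.5) does not overlap the r=5 cylinder (empty) — nothing remains; the r=4 cylinder at (1.5, -1.5) contributes a regular 16-gon of circumradius 4 (area = (16/2)·4.000²·sin(360°/16) = 48.98 mm²); Combining (union): only the r=4 cylinder at (1.5, -1.5) is present, so the union is just that shape — area = 48.98 mm². Overall, the cross-section is a single solid region. Net area = 48.98 mm².

48.98 mm²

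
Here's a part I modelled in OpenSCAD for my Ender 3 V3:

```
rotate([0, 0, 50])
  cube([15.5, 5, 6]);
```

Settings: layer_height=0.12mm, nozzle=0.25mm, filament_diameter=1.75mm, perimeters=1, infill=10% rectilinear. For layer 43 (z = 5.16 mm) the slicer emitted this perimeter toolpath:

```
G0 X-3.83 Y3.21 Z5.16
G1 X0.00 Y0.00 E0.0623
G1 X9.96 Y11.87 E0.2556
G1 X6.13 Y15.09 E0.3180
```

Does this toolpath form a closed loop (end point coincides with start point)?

no

Start point (G0): (-3.83, 3.21). End point (last G1): the path does not return to the start — open.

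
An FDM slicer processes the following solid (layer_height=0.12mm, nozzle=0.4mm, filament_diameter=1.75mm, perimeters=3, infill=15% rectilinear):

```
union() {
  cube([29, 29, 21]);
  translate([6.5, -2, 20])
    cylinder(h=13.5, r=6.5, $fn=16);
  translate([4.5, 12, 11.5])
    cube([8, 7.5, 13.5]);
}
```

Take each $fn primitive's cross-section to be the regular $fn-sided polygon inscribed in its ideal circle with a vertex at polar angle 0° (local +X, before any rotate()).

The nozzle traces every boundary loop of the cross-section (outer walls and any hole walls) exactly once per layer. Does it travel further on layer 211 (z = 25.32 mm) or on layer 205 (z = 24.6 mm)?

layer 205 (z = 24.6 mm)

Layer 211 (z = 25.32): the cube does not reach this height (z outside [0, 21]); the r=6.5 cylinder at (6.5, -2) gives a regular 16-gon of circumradius 6.5 (constant along its height) (perimeter = 2·16·6.500·sin(180°/16) = 40.58 mm); the cube at (4.5, 12) does not reach this height (z outside [11.5, 25]); Merging all regions: only the r=6.5 cylinder at (6.5, -2) is present, so the union is just that shape — boundary = 40.58 mm. So its perimeter = 40.58 mm. Layer 205 (z = 24.6): the cube is absent (z outside [0, 21]); the r=6.5 cylinder at (6.5, -2) contributes a regular 16-gon of circumradius 6.5 (perimeter = 2·16·6.500·sin(180°/16) = 40.58 mm); the cube at (4.5, 12) (footprint 8×7.5) is included at this height (perimeter 31.00 mm); Merging all regions: the 2 present regions are separate (no shared area or edge), so areas and boundary lengths simply add and each stays a separate island — boundary = 71.58 mm. So its perimeter = 71.58 mm. Layer 205 is larger (71.58 vs 40.58 mm).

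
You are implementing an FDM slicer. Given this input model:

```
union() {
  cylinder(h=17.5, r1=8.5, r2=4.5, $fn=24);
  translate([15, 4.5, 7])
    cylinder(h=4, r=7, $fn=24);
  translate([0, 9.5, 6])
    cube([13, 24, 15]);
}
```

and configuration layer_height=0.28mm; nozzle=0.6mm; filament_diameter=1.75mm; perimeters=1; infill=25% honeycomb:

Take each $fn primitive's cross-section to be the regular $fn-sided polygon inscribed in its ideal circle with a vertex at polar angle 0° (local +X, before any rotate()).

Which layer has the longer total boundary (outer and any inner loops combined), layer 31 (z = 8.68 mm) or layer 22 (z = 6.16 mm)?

Layer 31 (z = 8.68): the cone (r1=8.5→r2=4.5) has section circumradius 6.516 here — a regular 24-gon (perimeter = 2·24·6.516·sin(180°/24) = 40.82 mm); the r=7 cylinder at (15, 4.5) contributes a regular 24-gon of circumradius 7 (perimeter = 2·24·7.000·sin(180°/24) = 43.86 mm); the cube at (0, 9.5) is present — its section is the full 13×24 rectangle (perimeter 74.00 mm); Merging all regions: the regions partially overlap (shared area 2.79 mm²), so the edge portions inside another operand are dropped and the merged outline is re-measured after clipping — boundary = 150.75 mm. So its perimeter = 150.75 mm. Layer 22 (z = 6.16): the cone contributes a regular 24-gon of circumradius 7.092 (interpolated between r1=8.5 and r2=4.5 at t=0.352) (perimeter = 2·24·7.092·sin(180°/24) = 44.43 mm); the cylinder at (15, 4.5) is absent (z outside [7, 11]); the 13×24 cube at (0, 9.5) contributes its full rectangle (perimeter 74.00 mm); Merging all regions: the 2 present regions are separate (no shared area or edge), so areas and boundary lengths simply add and each stays a separate island — boundary = 118.43 mm. So its perimeter = 118.43 mm. Layer 31 is larger (150.75 vs 118.43 mm).

layer 31 (z = 8.68 mm)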